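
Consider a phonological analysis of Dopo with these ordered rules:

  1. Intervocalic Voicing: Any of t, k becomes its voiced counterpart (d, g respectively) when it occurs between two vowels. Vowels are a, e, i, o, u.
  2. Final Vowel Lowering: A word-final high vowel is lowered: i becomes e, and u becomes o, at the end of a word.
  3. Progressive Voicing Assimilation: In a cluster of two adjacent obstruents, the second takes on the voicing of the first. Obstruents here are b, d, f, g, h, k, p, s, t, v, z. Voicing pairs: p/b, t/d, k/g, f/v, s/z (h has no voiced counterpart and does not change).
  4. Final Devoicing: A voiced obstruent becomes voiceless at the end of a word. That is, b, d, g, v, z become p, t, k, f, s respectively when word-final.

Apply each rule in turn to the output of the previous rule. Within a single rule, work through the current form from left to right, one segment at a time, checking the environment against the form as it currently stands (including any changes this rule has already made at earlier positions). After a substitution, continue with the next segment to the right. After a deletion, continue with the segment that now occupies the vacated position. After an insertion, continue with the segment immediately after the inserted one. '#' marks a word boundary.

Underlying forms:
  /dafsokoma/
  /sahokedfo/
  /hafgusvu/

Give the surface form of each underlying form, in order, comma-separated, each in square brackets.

[dafsogoma], [sahogedvo], [hafkusfo]

/dafsokoma/:
  1 Intervocalic Voicing: [dafsokoma] → [dafsogoma]
  2 Final Vowel Lowering: no change — [dafsogoma]
  3 Progressive Voicing Assimilation: no change — [dafsogoma]
  4 Final Devoicing: no change — [dafsogoma]
/sahokedfo/:
  1 Intervocalic Voicing: [sahokedfo] → [sahogedfo]
  2 Final Vowel Lowering: no change — [sahogedfo]
  3 Progressive Voicing Assimilation: [sahogedfo] → [sahogedvo]
  4 Final Devoicing: no change — [sahogedvo]
/hafgusvu/:
  1 Intervocalic Voicing: no change — [hafgusvu]
  2 Final Vowel Lowering: [hafgusvu] → [hafgusvo]
  3 Progressive Voicing Assimilation: [hafgusvo] → [hafkusfo]
  4 Final Devoicing: no change — [hafkusfo]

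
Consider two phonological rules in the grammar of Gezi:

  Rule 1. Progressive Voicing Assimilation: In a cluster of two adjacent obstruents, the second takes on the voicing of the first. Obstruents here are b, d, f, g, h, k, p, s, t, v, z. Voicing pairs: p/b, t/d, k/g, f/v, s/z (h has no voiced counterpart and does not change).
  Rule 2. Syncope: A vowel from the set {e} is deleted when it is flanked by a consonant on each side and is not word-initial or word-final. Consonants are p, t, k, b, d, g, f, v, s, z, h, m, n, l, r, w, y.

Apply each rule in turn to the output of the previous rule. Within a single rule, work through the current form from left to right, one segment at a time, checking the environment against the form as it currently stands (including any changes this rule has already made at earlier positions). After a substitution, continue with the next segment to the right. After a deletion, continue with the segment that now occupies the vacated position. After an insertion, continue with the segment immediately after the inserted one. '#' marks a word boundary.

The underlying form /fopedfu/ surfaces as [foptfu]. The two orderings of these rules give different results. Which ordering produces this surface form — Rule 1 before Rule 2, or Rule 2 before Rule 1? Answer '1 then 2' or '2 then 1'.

2 then 1

Order 1 then 2:
  1 Progressive Voicing Assimilation: [fopedfu] → [fopedvu]
  2 Syncope: [fopedvu] → [fopdvu]
  result: [fopdvu]
Order 2 then 1:
  2 Syncope: [fopedfu] → [fopdfu]
  1 Progressive Voicing Assimilation: [fopdfu] → [foptfu]
  result: [foptfu]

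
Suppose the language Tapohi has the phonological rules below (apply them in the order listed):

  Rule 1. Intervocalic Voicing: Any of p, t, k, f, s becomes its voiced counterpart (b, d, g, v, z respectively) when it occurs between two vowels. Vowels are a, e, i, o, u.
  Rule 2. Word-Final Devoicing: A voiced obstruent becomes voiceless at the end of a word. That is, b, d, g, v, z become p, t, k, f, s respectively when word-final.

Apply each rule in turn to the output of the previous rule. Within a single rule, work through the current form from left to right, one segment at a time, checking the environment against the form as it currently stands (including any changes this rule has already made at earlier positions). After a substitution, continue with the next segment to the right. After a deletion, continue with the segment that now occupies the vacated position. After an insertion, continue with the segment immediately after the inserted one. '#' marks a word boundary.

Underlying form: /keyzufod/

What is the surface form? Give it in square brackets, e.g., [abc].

Rule 1 Intervocalic Voicing: [keyzufod] → [keyzuvod]
Rule 2 Word-Final Devoicing: [keyzuvod] → [keyzuvot]

[keyzuvot]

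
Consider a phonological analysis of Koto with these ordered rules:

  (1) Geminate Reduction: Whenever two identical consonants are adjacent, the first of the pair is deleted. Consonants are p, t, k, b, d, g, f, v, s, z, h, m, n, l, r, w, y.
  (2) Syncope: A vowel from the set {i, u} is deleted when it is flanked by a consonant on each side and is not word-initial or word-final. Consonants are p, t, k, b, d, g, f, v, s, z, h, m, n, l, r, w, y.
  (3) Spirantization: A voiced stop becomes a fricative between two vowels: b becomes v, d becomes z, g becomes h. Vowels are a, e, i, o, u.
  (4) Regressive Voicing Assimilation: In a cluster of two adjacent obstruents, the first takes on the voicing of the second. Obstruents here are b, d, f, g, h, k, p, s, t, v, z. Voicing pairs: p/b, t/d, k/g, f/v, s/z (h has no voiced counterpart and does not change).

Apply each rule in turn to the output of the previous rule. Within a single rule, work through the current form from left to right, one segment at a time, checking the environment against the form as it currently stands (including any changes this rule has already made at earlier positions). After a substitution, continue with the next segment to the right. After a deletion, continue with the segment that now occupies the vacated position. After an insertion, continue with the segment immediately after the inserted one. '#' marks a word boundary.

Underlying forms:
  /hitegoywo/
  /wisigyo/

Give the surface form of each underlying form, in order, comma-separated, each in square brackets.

[htehoywo], [wzgyo]

/hitegoywo/:
  (1) Geminate Reduction: no change — [hitegoywo]
  (2) Syncope: [hitegoywo] → [htegoywo]
  (3) Spirantization: [htegoywo] → [htehoywo]
  (4) Regressive Voicing Assimilation: no change — [htehoywo]
/wisigyo/:
  (1) Geminate Reduction: no change — [wisigyo]
  (2) Syncope: [wisigyo] → [wsgyo]
  (3) Spirantization: no change — [wsgyo]
  (4) Regressive Voicing Assimilation: [wsgyo] → [wzgyo]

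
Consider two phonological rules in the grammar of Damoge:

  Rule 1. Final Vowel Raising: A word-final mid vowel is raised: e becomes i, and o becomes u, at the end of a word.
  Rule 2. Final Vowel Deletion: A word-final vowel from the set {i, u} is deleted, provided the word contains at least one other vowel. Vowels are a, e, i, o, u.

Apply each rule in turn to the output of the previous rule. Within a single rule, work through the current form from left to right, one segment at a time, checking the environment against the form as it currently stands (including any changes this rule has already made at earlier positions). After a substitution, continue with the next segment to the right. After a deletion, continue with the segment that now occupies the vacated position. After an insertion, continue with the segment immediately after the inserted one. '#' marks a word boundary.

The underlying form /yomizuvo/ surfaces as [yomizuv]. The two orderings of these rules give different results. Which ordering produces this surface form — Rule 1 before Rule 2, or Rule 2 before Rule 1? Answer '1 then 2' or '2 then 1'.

Order 1 then 2:
  1 Final Vowel Raising: [yomizuvo] → [yomizuvu]
  2 Final Vowel Deletion: [yomizuvu] → [yomizuv]
  result: [yomizuv]
Order 2 then 1:
  2 Final Vowel Deletion: no change — [yomizuvo]
  1 Final Vowel Raising: [yomizuvo] → [yomizuvu]
  result: [yomizuvu]

1 then 2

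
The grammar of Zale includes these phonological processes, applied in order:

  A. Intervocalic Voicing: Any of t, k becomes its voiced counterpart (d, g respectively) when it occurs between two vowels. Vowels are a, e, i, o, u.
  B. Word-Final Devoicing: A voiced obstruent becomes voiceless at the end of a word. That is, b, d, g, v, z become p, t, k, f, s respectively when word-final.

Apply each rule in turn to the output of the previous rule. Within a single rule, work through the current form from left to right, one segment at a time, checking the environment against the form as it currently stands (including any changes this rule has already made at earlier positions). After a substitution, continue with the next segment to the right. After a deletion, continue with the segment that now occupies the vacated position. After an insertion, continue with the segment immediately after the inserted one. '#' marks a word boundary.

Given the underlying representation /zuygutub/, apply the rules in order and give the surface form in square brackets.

A Intervocalic Voicing: [zuygutub] → [zuygudub]
B Word-Final Devoicing: [zuygudub] → [zuygudup]

[zuygudup]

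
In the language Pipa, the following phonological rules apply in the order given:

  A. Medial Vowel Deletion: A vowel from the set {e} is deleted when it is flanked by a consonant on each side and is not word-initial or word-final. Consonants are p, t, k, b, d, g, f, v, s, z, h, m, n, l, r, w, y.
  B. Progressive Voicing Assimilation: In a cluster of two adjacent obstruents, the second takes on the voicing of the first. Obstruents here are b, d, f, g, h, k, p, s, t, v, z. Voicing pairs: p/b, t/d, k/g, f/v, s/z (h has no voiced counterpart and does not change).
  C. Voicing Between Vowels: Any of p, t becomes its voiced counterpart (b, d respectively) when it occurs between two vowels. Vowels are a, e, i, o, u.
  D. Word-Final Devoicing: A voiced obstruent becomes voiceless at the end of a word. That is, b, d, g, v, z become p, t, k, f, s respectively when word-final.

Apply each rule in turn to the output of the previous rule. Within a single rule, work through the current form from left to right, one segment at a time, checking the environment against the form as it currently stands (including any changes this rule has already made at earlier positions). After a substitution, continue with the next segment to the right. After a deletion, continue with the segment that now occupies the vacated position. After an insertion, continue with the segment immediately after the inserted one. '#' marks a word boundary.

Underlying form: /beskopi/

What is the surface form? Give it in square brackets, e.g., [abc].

[bzgobi]

A Medial Vowel Deletion: [beskopi] → [bskopi]
B Progressive Voicing Assimilation: [bskopi] → [bzgopi]
C Voicing Between Vowels: [bzgopi] → [bzgobi]
D Word-Final Devoicing: no change — [bzgobi]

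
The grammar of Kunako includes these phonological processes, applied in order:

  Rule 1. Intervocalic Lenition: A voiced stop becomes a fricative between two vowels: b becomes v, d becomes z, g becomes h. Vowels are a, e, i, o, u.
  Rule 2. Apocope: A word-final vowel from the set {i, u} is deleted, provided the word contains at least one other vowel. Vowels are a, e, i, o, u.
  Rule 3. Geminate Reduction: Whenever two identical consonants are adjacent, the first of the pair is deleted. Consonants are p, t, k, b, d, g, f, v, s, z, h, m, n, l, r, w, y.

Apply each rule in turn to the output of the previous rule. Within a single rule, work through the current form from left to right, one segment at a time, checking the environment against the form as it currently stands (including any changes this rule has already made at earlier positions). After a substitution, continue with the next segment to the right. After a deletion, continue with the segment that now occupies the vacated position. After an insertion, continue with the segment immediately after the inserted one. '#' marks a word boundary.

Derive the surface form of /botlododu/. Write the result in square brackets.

Rule 1 Intervocalic Lenition: [botlododu] → [botlozozu]
Rule 2 Apocope: [botlozozu] → [botlozoz]
Rule 3 Geminate Reduction: no change — [botlozoz]

[botlozoz]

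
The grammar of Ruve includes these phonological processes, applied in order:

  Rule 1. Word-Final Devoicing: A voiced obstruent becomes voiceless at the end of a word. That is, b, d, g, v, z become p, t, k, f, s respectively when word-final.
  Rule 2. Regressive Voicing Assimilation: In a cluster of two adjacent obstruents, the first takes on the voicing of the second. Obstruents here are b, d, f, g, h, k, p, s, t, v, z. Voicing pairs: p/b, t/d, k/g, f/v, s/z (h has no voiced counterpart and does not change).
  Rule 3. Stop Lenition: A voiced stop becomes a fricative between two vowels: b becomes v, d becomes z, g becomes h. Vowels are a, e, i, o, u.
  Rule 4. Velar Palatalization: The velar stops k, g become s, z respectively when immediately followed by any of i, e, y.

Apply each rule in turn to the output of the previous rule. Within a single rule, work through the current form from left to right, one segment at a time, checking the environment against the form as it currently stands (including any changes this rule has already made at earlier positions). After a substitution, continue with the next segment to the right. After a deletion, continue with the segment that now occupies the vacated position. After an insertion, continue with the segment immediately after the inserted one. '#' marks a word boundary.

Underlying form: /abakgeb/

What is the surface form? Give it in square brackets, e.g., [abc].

[avagzep]

Rule 1 Word-Final Devoicing: [abakgeb] → [abakgep]
Rule 2 Regressive Voicing Assimilation: [abakgep] → [abaggep]
Rule 3 Stop Lenition: [abaggep] → [avaggep]
Rule 4 Velar Palatalization: [avaggep] → [avagzep]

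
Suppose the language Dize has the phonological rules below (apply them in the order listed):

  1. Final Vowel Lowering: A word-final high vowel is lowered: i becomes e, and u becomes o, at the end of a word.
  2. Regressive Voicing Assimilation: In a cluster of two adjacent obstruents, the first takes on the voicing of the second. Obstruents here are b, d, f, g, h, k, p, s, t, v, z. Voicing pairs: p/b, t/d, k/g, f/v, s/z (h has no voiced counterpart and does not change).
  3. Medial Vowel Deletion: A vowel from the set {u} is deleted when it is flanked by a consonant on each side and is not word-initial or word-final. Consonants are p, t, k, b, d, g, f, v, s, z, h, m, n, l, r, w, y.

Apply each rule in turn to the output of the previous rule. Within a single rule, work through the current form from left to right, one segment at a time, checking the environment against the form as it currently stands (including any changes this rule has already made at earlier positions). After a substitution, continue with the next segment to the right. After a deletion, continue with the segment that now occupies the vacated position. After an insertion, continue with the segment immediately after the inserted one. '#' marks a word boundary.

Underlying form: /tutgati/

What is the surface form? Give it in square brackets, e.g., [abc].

[tdgate]

1 Final Vowel Lowering: [tutgati] → [tutgate]
2 Regressive Voicing Assimilation: [tutgate] → [tudgate]
3 Medial Vowel Deletion: [tudgate] → [tdgate]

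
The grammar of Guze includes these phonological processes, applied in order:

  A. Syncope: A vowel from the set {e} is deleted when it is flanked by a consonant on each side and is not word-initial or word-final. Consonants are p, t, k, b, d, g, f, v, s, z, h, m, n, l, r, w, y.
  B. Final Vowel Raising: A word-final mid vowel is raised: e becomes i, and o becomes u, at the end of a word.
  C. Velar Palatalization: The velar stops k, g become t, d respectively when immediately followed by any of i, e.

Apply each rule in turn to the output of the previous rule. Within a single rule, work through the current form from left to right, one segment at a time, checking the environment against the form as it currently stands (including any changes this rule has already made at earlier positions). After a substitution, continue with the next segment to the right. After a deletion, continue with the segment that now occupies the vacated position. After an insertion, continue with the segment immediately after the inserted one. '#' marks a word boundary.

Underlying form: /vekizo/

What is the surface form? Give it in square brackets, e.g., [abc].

[vtizu]

A Syncope: [vekizo] → [vkizo]
B Final Vowel Raising: [vkizo] → [vkizu]
C Velar Palatalization: [vkizu] → [vtizu]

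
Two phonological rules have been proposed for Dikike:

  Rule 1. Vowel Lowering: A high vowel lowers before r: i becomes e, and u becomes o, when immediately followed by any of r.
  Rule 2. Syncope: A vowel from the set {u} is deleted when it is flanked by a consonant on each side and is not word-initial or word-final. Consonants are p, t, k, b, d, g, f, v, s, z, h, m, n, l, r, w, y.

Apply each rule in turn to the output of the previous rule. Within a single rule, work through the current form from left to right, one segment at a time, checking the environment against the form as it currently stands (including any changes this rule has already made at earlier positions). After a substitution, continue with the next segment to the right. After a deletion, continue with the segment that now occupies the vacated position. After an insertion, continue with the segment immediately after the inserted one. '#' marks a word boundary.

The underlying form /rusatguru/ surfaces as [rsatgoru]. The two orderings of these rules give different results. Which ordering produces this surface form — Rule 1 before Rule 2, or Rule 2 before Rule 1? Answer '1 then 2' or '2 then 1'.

1 then 2

Order 1 then 2:
  1 Vowel Lowering: [rusatguru] → [rusatgoru]
  2 Syncope: [rusatgoru] → [rsatgoru]
  result: [rsatgoru]
Order 2 then 1:
  2 Syncope: [rusatguru] → [rsatgru]
  1 Vowel Lowering: no change — [rsatgru]
  result: [rsatgru]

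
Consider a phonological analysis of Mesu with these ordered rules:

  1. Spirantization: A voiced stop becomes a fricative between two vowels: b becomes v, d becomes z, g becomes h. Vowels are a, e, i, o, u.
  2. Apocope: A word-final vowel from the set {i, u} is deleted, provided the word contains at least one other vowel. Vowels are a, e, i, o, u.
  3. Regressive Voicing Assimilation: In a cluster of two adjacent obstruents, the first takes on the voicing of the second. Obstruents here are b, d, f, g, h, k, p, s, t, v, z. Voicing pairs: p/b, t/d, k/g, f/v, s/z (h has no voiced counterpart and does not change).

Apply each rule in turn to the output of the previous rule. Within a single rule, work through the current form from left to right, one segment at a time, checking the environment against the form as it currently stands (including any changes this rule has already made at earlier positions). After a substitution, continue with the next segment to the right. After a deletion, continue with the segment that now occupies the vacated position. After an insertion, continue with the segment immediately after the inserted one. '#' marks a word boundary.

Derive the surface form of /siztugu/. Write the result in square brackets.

[sistuh]

1 Spirantization: [siztugu] → [siztuhu]
2 Apocope: [siztuhu] → [siztuh]
3 Regressive Voicing Assimilation: [siztuh] → [sistuh]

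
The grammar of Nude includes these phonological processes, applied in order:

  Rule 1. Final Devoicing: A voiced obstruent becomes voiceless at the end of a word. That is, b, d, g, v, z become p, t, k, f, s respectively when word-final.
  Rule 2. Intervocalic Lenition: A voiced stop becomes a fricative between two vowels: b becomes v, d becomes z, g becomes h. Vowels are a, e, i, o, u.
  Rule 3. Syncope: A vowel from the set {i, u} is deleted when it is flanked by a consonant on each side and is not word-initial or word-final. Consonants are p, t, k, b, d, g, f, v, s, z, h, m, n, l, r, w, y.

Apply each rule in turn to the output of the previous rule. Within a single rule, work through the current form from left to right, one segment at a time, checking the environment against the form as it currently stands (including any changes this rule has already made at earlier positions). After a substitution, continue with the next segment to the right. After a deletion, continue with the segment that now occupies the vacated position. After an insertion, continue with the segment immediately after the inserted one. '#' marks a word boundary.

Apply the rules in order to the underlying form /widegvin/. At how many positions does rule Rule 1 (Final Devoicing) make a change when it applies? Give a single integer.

0

Rule 1 Final Devoicing: no change — [widegvin]
Rule 2 Intervocalic Lenition: [widegvin] → [wizegvin]
Rule 3 Syncope: [wizegvin] → [wzegvn]
Rule Rule 1 changed 0 position(s).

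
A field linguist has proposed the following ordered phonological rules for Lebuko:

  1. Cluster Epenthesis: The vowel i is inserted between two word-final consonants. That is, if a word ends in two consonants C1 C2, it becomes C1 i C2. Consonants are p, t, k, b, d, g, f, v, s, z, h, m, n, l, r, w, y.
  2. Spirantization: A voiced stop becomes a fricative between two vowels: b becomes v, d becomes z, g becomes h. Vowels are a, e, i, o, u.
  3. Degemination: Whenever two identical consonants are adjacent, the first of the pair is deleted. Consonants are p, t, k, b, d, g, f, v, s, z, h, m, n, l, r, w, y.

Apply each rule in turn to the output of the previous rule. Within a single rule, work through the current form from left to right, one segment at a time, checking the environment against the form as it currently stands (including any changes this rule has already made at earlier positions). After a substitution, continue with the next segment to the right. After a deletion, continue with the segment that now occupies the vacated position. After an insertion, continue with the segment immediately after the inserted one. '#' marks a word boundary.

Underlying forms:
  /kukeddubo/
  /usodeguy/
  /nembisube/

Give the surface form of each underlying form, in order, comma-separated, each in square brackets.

[kukeduvo], [usozehuy], [nembisuve]

/kukeddubo/:
  1 Cluster Epenthesis: no change — [kukeddubo]
  2 Spirantization: [kukeddubo] → [kukedduvo]
  3 Degemination: [kukedduvo] → [kukeduvo]
/usodeguy/:
  1 Cluster Epenthesis: no change — [usodeguy]
  2 Spirantization: [usodeguy] → [usozehuy]
  3 Degemination: no change — [usozehuy]
/nembisube/:
  1 Cluster Epenthesis: no change — [nembisube]
  2 Spirantization: [nembisube] → [nembisuve]
  3 Degemination: no change — [nembisuve]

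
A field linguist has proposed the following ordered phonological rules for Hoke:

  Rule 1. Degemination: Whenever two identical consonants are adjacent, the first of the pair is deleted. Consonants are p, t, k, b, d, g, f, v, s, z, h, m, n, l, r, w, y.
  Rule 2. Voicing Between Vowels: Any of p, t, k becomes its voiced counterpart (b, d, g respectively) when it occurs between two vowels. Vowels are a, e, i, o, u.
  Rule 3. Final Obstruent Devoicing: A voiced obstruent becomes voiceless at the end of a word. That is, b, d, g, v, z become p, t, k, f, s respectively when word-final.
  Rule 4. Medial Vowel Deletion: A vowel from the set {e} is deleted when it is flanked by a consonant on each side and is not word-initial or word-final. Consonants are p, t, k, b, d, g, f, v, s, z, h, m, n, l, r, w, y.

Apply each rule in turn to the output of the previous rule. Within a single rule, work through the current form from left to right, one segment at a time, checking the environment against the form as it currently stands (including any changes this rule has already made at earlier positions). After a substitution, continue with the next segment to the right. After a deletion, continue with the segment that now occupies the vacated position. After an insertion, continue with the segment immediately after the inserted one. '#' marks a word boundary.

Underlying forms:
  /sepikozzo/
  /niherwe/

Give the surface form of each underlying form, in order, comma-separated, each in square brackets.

[sbigozo], [nihrwe]

/sepikozzo/:
  Rule 1 Degemination: [sepikozzo] → [sepikozo]
  Rule 2 Voicing Between Vowels: [sepikozo] → [sebigozo]
  Rule 3 Final Obstruent Devoicing: no change — [sebigozo]
  Rule 4 Medial Vowel Deletion: [sebigozo] → [sbigozo]
/niherwe/:
  Rule 1 Degemination: no change — [niherwe]
  Rule 2 Voicing Between Vowels: no change — [niherwe]
  Rule 3 Final Obstruent Devoicing: no change — [niherwe]
  Rule 4 Medial Vowel Deletion: [niherwe] → [nihrwe]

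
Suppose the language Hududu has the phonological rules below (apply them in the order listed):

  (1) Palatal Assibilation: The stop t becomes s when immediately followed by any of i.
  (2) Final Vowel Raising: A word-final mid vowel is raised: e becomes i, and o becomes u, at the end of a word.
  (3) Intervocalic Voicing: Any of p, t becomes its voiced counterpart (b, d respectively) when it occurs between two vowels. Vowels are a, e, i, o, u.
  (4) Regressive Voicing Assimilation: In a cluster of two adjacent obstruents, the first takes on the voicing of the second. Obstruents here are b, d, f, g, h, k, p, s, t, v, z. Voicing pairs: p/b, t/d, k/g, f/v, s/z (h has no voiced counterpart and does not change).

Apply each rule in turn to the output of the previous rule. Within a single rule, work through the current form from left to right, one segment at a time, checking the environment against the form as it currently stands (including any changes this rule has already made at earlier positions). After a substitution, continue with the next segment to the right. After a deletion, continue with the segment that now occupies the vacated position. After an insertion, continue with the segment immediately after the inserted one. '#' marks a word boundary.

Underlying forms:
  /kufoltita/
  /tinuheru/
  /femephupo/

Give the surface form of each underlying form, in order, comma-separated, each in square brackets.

[kufolsida], [sinuheru], [femephubu]

/kufoltita/:
  (1) Palatal Assibilation: [kufoltita] → [kufolsita]
  (2) Final Vowel Raising: no change — [kufolsita]
  (3) Intervocalic Voicing: [kufolsita] → [kufolsida]
  (4) Regressive Voicing Assimilation: no change — [kufolsida]
/tinuheru/:
  (1) Palatal Assibilation: [tinuheru] → [sinuheru]
  (2) Final Vowel Raising: no change — [sinuheru]
  (3) Intervocalic Voicing: no change — [sinuheru]
  (4) Regressive Voicing Assimilation: no change — [sinuheru]
/femephupo/:
  (1) Palatal Assibilation: no change — [femephupo]
  (2) Final Vowel Raising: [femephupo] → [femephupu]
  (3) Intervocalic Voicing: [femephupu] → [femephubu]
  (4) Regressive Voicing Assimilation: no change — [femephubu]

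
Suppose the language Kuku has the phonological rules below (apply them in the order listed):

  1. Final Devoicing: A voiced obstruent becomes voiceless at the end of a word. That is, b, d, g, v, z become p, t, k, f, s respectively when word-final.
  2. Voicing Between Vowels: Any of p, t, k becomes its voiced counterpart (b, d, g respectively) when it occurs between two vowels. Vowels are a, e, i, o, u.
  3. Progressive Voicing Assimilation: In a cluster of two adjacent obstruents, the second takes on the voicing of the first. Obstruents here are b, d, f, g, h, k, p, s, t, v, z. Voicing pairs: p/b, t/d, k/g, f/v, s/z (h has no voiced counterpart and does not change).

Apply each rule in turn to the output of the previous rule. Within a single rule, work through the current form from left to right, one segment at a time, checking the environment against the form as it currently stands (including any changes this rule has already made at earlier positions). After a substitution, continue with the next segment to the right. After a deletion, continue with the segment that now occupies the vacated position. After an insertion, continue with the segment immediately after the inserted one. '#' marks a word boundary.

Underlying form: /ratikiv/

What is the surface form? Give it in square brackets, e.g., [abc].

[radigif]

1 Final Devoicing: [ratikiv] → [ratikif]
2 Voicing Between Vowels: [ratikif] → [radigif]
3 Progressive Voicing Assimilation: no change — [radigif]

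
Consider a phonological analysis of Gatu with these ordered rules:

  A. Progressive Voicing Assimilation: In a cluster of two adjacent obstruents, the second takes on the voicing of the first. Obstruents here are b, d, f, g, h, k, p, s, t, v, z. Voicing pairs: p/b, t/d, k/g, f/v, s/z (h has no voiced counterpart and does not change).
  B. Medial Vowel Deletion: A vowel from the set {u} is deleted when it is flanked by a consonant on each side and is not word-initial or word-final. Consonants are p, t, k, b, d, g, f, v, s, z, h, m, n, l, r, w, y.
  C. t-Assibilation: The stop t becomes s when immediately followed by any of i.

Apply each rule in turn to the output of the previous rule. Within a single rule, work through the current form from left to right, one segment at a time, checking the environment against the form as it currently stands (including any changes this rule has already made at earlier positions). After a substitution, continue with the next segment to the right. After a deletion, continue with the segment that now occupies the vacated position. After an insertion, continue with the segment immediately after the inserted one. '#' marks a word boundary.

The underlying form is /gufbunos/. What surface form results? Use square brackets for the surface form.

[gfpnos]

A Progressive Voicing Assimilation: [gufbunos] → [gufpunos]
B Medial Vowel Deletion: [gufpunos] → [gfpnos]
C t-Assibilation: no change — [gfpnos]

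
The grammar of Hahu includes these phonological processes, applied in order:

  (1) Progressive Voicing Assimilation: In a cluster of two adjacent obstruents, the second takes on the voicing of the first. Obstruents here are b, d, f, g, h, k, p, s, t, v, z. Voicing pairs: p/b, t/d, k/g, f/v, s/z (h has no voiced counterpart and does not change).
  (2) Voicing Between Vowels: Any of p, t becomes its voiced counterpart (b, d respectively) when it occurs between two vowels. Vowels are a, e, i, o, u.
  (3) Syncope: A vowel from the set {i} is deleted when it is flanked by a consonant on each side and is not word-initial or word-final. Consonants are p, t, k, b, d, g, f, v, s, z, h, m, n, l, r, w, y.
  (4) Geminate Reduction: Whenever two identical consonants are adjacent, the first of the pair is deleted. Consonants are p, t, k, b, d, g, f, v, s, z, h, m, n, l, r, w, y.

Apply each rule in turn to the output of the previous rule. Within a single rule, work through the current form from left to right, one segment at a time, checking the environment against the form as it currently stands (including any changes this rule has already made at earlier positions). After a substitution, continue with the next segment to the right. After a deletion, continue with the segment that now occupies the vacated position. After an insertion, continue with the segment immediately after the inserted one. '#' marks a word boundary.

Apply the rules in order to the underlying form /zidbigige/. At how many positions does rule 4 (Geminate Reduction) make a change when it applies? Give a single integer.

1

(1) Progressive Voicing Assimilation: no change — [zidbigige]
(2) Voicing Between Vowels: no change — [zidbigige]
(3) Syncope: [zidbigige] → [zdbgge]
(4) Geminate Reduction: [zdbgge] → [zdbge]
Rule 4 changed 1 position(s).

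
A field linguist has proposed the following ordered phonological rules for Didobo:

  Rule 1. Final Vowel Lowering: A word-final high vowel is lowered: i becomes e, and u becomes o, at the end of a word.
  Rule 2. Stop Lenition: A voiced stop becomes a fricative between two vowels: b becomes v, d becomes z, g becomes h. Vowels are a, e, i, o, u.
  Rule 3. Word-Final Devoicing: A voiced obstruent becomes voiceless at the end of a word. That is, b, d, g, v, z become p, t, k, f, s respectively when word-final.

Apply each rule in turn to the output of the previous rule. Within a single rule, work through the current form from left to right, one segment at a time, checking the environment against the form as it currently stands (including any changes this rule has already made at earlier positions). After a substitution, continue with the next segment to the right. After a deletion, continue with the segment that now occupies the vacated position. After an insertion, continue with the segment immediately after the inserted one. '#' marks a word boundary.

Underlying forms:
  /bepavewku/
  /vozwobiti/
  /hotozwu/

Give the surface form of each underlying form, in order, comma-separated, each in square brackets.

/bepavewku/:
  Rule 1 Final Vowel Lowering: [bepavewku] → [bepavewko]
  Rule 2 Stop Lenition: no change — [bepavewko]
  Rule 3 Word-Final Devoicing: no change — [bepavewko]
/vozwobiti/:
  Rule 1 Final Vowel Lowering: [vozwobiti] → [vozwobite]
  Rule 2 Stop Lenition: [vozwobite] → [vozwovite]
  Rule 3 Word-Final Devoicing: no change — [vozwovite]
/hotozwu/:
  Rule 1 Final Vowel Lowering: [hotozwu] → [hotozwo]
  Rule 2 Stop Lenition: no change — [hotozwo]
  Rule 3 Word-Final Devoicing: no change — [hotozwo]

[bepavewko], [vozwovite], [hotozwo]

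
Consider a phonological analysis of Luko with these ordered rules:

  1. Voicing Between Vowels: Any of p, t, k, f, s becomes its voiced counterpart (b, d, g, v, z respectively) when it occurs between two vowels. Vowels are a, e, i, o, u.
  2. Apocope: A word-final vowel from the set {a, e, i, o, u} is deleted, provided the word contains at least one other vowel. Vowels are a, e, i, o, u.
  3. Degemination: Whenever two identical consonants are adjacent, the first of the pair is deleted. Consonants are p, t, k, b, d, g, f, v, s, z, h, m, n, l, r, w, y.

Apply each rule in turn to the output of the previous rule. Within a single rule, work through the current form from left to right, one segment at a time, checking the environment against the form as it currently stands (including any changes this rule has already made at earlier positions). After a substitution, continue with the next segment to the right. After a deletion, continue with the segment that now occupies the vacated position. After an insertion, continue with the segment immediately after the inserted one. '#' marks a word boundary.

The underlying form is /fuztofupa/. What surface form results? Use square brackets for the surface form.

[fuztovub]

1 Voicing Between Vowels: [fuztofupa] → [fuztovuba]
2 Apocope: [fuztovuba] → [fuztovub]
3 Degemination: no change — [fuztovub]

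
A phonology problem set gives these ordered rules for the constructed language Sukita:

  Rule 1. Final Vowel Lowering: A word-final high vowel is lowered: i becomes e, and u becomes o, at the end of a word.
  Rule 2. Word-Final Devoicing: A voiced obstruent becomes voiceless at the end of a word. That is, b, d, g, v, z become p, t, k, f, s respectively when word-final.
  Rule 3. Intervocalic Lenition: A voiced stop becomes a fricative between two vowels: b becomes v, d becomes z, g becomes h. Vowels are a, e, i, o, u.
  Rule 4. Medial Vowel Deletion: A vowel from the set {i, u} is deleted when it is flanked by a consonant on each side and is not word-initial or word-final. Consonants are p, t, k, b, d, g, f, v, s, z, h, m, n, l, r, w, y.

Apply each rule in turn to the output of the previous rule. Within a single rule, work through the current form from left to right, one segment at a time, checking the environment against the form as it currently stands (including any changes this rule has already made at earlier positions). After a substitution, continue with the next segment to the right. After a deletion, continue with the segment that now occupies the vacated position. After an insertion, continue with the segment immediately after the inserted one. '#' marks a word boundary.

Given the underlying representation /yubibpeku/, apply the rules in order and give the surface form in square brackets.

Rule 1 Final Vowel Lowering: [yubibpeku] → [yubibpeko]
Rule 2 Word-Final Devoicing: no change — [yubibpeko]
Rule 3 Intervocalic Lenition: [yubibpeko] → [yuvibpeko]
Rule 4 Medial Vowel Deletion: [yuvibpeko] → [yvbpeko]

[yvbpeko]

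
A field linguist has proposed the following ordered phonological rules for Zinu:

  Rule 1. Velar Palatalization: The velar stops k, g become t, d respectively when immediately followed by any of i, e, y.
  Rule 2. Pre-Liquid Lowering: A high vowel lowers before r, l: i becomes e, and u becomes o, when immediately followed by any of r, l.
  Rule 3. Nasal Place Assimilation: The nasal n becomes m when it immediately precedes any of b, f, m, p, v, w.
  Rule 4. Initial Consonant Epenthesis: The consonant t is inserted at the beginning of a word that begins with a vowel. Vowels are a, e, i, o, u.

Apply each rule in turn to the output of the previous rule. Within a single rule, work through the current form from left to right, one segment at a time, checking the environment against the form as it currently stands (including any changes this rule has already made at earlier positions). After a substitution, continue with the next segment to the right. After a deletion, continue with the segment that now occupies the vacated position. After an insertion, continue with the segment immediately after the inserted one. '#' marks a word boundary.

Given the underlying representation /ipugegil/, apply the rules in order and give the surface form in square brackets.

Rule 1 Velar Palatalization: [ipugegil] → [ipudedil]
Rule 2 Pre-Liquid Lowering: [ipudedil] → [ipudedel]
Rule 3 Nasal Place Assimilation: no change — [ipudedel]
Rule 4 Initial Consonant Epenthesis: [ipudedel] → [tipudedel]

[tipudedel]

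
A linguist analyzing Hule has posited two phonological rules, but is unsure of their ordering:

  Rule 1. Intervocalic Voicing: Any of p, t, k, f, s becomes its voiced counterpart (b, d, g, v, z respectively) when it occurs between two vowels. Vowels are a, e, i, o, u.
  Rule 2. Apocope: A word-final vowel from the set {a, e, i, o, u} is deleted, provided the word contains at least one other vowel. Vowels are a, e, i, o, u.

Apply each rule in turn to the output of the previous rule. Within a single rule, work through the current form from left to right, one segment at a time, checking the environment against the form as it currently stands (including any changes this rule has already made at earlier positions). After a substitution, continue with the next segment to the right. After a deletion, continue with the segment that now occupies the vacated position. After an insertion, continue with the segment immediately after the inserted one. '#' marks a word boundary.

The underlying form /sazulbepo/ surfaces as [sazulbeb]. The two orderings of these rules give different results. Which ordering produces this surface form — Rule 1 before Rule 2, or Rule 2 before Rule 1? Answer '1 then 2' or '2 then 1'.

1 then 2

Order 1 then 2:
  1 Intervocalic Voicing: [sazulbepo] → [sazulbebo]
  2 Apocope: [sazulbebo] → [sazulbeb]
  result: [sazulbeb]
Order 2 then 1:
  2 Apocope: [sazulbepo] → [sazulbep]
  1 Intervocalic Voicing: no change — [sazulbep]
  result: [sazulbep]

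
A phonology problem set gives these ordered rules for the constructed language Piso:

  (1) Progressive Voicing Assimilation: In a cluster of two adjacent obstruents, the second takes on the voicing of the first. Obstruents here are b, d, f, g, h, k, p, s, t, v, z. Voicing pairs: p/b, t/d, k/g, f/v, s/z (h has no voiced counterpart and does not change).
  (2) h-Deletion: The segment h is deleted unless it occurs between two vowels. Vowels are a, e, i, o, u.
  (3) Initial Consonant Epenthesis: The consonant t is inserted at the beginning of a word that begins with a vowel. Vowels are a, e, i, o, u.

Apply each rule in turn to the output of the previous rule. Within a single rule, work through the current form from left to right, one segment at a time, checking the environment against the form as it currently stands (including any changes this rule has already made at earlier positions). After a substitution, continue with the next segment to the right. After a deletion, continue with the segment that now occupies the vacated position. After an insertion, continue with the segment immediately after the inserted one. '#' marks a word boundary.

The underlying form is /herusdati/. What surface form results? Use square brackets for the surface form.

[terustati]

(1) Progressive Voicing Assimilation: [herusdati] → [herustati]
(2) h-Deletion: [herustati] → [erustati]
(3) Initial Consonant Epenthesis: [erustati] → [terustati]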